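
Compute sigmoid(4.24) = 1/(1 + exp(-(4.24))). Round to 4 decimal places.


First, exp(-4.2400) = 0.0144.
Then sigma(z) = 1/(1 + 0.0144) = 0.9858.

0.9858


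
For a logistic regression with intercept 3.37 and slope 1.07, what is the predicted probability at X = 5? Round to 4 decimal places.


Compute z = 3.37 + (1.07)(5) = 8.7200.
exp(-z) = 0.0002.
P = 1/(1 + 0.0002) = 0.9998.

0.9998


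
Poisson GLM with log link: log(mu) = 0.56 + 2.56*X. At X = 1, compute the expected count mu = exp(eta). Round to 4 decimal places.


Compute eta = 0.56 + 2.56 * 1 = 3.1200.
Apply inverse link: mu = e^3.1200 = 22.6464.

22.6464


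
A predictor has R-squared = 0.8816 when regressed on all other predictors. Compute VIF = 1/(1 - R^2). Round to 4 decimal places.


Denominator: 1 - 0.8816 = 0.1184.
VIF = 1 / 0.1184 = 8.4459.

8.4459


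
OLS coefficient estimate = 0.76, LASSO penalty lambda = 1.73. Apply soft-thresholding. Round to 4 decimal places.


Absolute value: |0.76| = 0.76.
Compare to lambda = 1.73.
Since |beta| <= lambda, the coefficient is set to 0.

0.0000


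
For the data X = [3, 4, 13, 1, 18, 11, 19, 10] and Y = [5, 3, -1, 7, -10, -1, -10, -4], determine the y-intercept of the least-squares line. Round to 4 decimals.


First find the slope: b1 = -0.9081.
Means: xbar = 9.8750, ybar = -1.3750.
b0 = ybar - b1 * xbar = -1.3750 - -0.9081 * 9.8750 = 7.5921.

7.5921


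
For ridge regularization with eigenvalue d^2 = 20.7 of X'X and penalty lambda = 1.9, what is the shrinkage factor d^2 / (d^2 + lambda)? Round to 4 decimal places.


Denominator = d^2 + lambda = 20.7 + 1.9 = 22.6000.
Shrinkage = 20.7 / 22.6000 = 0.9159.

0.9159


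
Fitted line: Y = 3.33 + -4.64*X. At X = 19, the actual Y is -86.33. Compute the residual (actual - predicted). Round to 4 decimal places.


Compute yhat = 3.33 + (-4.64)(19) = -84.8300.
Residual = actual - predicted = -86.33 - -84.8300 = -1.5000.

-1.5000


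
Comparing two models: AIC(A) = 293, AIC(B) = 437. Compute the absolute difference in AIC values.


|AIC_A - AIC_B| = |293 - 437| = 144.
Model A is preferred (lower AIC).

144


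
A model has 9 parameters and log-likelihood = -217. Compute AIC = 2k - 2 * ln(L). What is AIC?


AIC = 2*9 - 2*(-217).
= 18 + 434 = 452.

452


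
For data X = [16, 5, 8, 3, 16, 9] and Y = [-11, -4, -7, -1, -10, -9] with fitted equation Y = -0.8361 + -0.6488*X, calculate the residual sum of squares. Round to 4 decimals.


For each point, residual = actual - predicted.
Residuals: [0.2169, 0.0801, -0.9735, 1.7825, 1.2169, -2.3247].
Sum of squared residuals = 11.0635.

11.0635


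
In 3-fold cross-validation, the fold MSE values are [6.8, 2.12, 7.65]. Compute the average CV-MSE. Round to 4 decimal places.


Sum of fold MSEs = 16.5700.
Average = 16.5700 / 3 = 5.5233.

5.5233


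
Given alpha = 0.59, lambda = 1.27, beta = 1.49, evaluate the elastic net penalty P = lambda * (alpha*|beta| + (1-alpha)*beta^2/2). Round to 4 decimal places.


L1 component = 0.59 * |1.49| = 0.8791.
L2 component = 0.41 * 1.49^2 / 2 = 0.4551.
Penalty = 1.27 * (0.8791 + 0.4551) = 1.27 * 1.3342 = 1.6945.

1.6945


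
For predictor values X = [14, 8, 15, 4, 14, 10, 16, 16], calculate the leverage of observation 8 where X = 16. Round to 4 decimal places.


Compute xbar = 12.1250 with n = 8 observations.
SXX = 132.8750.
Leverage = 1/8 + (16 - 12.1250)^2/132.8750 = 0.2380.

0.2380


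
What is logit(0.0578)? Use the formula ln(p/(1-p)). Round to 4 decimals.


1 - p = 0.9422.
p/(1-p) = 0.0613.
logit = ln(0.0613) = -2.7912.

-2.7912


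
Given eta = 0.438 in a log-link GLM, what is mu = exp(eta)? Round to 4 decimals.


mu = exp(eta) = exp(0.438).
= 1.5496.

1.5496


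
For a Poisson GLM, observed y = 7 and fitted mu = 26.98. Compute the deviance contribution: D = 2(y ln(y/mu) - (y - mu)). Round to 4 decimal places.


Compute y*ln(y/mu) = 7*ln(7/26.98) = 7*-1.349186 = -9.444302.
y - mu = -19.98.
D = 2*(-9.444302 - (-19.98)) = 21.071396, which rounds to 21.0714.

21.0714


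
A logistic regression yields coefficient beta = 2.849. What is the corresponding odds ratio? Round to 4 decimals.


exp(2.849) = 17.2705.
So the odds ratio is 17.2705.

17.2705


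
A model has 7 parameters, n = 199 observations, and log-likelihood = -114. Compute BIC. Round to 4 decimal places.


Compute k*ln(n) = 7*ln(199) = 7*5.293305 = 37.053135.
Then -2*loglik = 228.
BIC = 37.053135 + 228 = 265.053135, which rounds to 265.0531.

265.0531


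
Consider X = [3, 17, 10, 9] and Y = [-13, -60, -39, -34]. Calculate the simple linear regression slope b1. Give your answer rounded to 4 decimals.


Calculate xbar = 9.7500, ybar = -36.5000.
S_xx = 98.7500, S_xy = -331.5000.
Using b1 = S_xy / S_xx = -331.5000 / 98.7500, we get b1 = -3.3570.

-3.3570


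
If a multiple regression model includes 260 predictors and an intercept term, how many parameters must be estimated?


Each predictor gets one coefficient, plus one intercept.
Total parameters = 260 + 1 = 261.

261


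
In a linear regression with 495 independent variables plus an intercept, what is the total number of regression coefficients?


Each predictor gets one coefficient, plus one intercept.
Total parameters = 495 + 1 = 496.

496


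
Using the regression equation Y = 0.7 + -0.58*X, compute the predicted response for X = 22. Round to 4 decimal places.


Substitute X = 22 into the equation:
Y = 0.7 + -0.58 * 22 = 0.7 + -12.7600 = -12.0600.

-12.0600


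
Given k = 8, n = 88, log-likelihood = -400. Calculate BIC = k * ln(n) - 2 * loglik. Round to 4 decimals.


ln(88) = 4.477337.
k * ln(n) = 8 * 4.477337 = 35.818696.
-2L = 800.
BIC = 35.818696 + 800 = 835.818696, which rounds to 835.8187.

835.8187


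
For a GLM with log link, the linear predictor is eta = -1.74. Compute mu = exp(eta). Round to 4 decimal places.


Apply the inverse link:
mu = e^-1.74 = 0.1755.

0.1755


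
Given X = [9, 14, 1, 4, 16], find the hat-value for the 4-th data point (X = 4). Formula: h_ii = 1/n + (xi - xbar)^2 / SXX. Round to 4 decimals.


n = 5, xbar = 8.8000.
SXX = sum((xi - xbar)^2) = 162.8000.
h = 1/5 + (4 - 8.8000)^2 / 162.8000 = 0.3415.

0.3415


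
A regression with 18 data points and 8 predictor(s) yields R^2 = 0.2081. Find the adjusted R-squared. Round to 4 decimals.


Adjusted R^2 = 1 - (1 - R^2) * (n-1)/(n-p-1).
(1 - R^2) = 0.7919.
(n-1)/(n-p-1) = 17/9.
(1 - R^2) * (n-1) = 0.7919 * 17 = 13.4623.
Divide by (n-p-1): 13.4623 / 9 = 1.4958.
Adj R^2 = 1 - 1.4958 = -0.4958.

-0.4958


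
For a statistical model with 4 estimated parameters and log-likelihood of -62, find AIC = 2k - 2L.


AIC = 2k - 2*loglik = 2(4) - 2(-62).
= 8 + 124 = 132.

132


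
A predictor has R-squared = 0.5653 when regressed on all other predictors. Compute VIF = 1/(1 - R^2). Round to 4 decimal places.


VIF = 1 / (1 - 0.5653).
= 1 / 0.4347 = 2.3004.

2.3004


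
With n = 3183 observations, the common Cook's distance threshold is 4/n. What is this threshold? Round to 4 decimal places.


Using the rule of thumb:
Threshold = 4 / 3183 = 0.0013.

0.0013


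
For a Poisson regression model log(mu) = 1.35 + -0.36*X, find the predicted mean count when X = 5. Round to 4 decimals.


Linear predictor: eta = 1.35 + (-0.36)(5) = -0.4500.
Expected count: mu = exp(-0.4500) = 0.6376.

0.6376


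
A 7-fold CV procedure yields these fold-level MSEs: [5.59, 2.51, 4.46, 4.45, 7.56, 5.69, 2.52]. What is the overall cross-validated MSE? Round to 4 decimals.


Sum of fold MSEs = 32.7800.
Average = 32.7800 / 7 = 4.6829.

4.6829


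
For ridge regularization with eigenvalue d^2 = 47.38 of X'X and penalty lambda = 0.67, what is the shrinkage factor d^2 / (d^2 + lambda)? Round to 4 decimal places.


Denominator = d^2 + lambda = 47.38 + 0.67 = 48.0500.
Shrinkage = 47.38 / 48.0500 = 0.9861.

0.9861


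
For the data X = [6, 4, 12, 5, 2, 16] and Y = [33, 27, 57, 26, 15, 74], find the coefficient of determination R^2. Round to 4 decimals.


The fitted line is Y = 7.6214 + 4.1394*X.
SSres = 14.5459, SStot = 2473.3333.
R^2 = 1 - SSres/SStot = 0.9941.

0.9941


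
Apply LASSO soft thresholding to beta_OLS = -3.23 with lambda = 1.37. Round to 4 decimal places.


|beta_OLS| = 3.23.
lambda = 1.37.
Since |beta| > lambda, coefficient = sign(beta)*(|beta| - lambda) = -1.8600.
Result = -1.8600.

-1.8600


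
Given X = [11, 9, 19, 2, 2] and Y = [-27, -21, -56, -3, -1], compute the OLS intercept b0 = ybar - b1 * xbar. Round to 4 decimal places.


The slope is b1 = -3.1272.
Sample means are xbar = 8.6000 and ybar = -21.6000.
Intercept: b0 = -21.6000 - (-3.1272)(8.6000) = 5.2942.

5.2942


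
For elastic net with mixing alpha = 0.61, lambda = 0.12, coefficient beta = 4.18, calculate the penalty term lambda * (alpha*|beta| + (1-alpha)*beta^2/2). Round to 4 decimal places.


alpha * |beta| = 0.61 * 4.18 = 2.5498.
(1-alpha) * beta^2/2 = 0.39 * 17.4724/2 = 3.4071.
Total = 0.12 * (2.5498 + 3.4071) = 0.7148.

0.7148


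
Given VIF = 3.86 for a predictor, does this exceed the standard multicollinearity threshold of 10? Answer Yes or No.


The threshold is 10.
VIF = 3.86 is < 10.
Multicollinearity indication: No.

No


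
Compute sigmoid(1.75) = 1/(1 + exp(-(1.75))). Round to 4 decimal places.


Compute exp(-1.7500) = 0.1738.
Sigmoid = 1 / (1 + 0.1738) = 1 / 1.1738 = 0.8520.

0.8520


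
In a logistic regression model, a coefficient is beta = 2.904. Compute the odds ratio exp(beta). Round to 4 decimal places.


exp(2.904) = 18.2470.
So the odds ratio is 18.2470.

18.2470


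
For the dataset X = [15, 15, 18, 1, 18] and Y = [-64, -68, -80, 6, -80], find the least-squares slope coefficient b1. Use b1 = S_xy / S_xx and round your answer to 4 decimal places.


Calculate xbar = 13.4000, ybar = -57.2000.
S_xx = 201.2000, S_xy = -1021.6000.
Using b1 = S_xy / S_xx = -1021.6000 / 201.2000, we get b1 = -5.0775.

-5.0775


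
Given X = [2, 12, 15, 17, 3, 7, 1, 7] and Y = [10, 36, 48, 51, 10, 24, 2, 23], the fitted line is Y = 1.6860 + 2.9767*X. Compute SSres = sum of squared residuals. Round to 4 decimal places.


Predicted values from Y = 1.6860 + 2.9767*X.
Residuals: [2.3606, -1.4064, 1.6635, -1.2899, -0.6161, 1.4771, -2.6627, 0.4771].
SSres = 21.8605.

21.8605


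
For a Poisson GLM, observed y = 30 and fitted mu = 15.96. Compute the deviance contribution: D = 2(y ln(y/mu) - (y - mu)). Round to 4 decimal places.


y/mu = 30/15.96 = 1.879699 (approx.), and ln(30/15.96) = 0.631112.
y * ln(y/mu) = 30 * 0.631112 = 18.933360.
y - mu = 14.04.
D = 2 * (18.933360 - 14.04) = 9.786720, which rounds to 9.7867.

9.7867


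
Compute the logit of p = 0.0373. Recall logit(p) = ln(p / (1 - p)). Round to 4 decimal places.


1 - p = 0.9627.
p/(1-p) = 0.0387.
logit = ln(0.0387) = -3.2507.

-3.2507


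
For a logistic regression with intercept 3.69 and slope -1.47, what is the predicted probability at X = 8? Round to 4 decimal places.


z = 3.69 + -1.47 * 8 = -8.0700.
Sigmoid: P = 1 / (1 + exp(8.0700)) = 0.0003.

0.0003


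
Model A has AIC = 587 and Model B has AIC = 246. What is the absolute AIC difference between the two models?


Compute |587 - 246| = 341.
Model B has the smaller AIC.

341


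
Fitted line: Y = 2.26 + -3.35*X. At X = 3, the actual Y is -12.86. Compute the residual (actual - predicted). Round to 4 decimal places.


Fitted value at X = 3 is yhat = 2.26 + -3.35*3 = -7.7900.
Residual = -12.86 - -7.7900 = -5.0700.

-5.0700


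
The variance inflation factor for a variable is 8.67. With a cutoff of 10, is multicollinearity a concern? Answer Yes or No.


The threshold is 10.
VIF = 8.67 is < 10.
Multicollinearity indication: No.

No


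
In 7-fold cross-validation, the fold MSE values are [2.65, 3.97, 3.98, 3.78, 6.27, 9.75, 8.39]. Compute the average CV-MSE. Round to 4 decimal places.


Add all fold MSEs: 38.7900.
Divide by k = 7: 38.7900/7 = 5.5414.

5.5414


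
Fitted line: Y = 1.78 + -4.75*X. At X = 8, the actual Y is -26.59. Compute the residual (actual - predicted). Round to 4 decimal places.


Fitted value at X = 8 is yhat = 1.78 + -4.75*8 = -36.2200.
Residual = -26.59 - -36.2200 = 9.6300.

9.6300


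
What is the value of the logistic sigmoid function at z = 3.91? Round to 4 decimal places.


First, exp(-3.9100) = 0.0200.
Then sigma(z) = 1/(1 + 0.0200) = 0.9804.

0.9804


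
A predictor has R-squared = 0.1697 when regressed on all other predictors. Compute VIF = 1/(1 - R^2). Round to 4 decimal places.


VIF = 1 / (1 - 0.1697).
= 1 / 0.8303 = 1.2044.

1.2044


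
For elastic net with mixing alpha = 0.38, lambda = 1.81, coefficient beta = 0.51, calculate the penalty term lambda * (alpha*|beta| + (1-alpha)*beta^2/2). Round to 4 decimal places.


alpha * |beta| = 0.38 * 0.51 = 0.1938.
(1-alpha) * beta^2/2 = 0.62 * 0.2601/2 = 0.0806.
Total = 1.81 * (0.1938 + 0.0806) = 0.4967.

0.4967


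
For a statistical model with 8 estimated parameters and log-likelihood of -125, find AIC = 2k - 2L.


Compute:
2k = 2*8 = 16.
-2*loglik = -2*(-125) = 250.
AIC = 16 + 250 = 266.

266


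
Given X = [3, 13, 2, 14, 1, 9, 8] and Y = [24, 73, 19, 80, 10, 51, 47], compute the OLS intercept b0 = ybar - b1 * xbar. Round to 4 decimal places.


The slope is b1 = 5.1096.
Sample means are xbar = 7.1429 and ybar = 43.4286.
Intercept: b0 = 43.4286 - (5.1096)(7.1429) = 6.9315.

6.9315


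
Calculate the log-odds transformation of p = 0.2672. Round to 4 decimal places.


Compute the odds: 0.2672/0.7328 = 0.3646.
Take the natural log: ln(0.3646) = -1.0089.

-1.0089


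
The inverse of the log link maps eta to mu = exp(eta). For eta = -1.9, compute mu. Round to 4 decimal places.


mu = exp(eta) = exp(-1.9).
= 0.1496.

0.1496


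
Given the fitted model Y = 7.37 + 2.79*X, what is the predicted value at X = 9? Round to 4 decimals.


Plug X = 9 into Y = 7.37 + 2.79*X:
Y = 7.37 + 25.1100 = 32.4800.

32.4800


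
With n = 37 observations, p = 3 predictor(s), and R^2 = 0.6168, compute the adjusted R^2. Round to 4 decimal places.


Plug in: Adj R^2 = 1 - (1 - 0.6168) * 36/33.
= 1 - 0.3832 * 36/33
= 1 - 13.7952 / 33
= 1 - 0.4180 = 0.5820.

0.5820


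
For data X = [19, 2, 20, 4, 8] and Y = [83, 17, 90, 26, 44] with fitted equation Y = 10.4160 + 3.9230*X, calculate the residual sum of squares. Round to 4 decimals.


Predicted values from Y = 10.4160 + 3.9230*X.
Residuals: [-1.9530, -1.2620, 1.1240, -0.1080, 2.2000].
SSres = 11.5219.

11.5219


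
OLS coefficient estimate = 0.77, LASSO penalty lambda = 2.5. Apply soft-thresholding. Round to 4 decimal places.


|beta_OLS| = 0.77.
lambda = 2.5.
Since |beta| <= lambda, the coefficient is set to 0.
Result = 0.0000.

0.0000


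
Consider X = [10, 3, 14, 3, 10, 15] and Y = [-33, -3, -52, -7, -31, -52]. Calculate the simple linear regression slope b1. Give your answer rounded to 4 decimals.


Calculate xbar = 9.1667, ybar = -29.6667.
S_xx = 134.8333, S_xy = -546.3333.
Using b1 = S_xy / S_xx = -546.3333 / 134.8333, we get b1 = -4.0519.

-4.0519


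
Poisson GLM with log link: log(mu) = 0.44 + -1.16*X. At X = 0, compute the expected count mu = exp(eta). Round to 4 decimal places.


Compute eta = 0.44 + -1.16 * 0 = 0.4400.
Apply inverse link: mu = e^0.4400 = 1.5527.

1.5527


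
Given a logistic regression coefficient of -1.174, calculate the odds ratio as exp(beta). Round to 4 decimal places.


The odds ratio is computed as:
OR = e^(-1.174) = 0.3091.

0.3091


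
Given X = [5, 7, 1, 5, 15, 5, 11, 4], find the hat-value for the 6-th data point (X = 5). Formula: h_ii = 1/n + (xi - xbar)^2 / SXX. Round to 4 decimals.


n = 8, xbar = 6.6250.
SXX = sum((xi - xbar)^2) = 135.8750.
h = 1/8 + (5 - 6.6250)^2 / 135.8750 = 0.1444.

0.1444


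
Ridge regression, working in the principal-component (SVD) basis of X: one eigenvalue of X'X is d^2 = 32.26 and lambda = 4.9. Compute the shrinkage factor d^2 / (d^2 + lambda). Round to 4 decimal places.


Compute the denominator: 32.26 + 4.9 = 37.1600.
Shrinkage factor = 32.26 / 37.1600 = 0.8681.

0.8681


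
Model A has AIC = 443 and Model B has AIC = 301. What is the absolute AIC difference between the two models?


Absolute difference = |443 - 301| = 142.
The model with lower AIC (B) is preferred.

142


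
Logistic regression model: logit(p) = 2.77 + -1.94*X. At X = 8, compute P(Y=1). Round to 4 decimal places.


z = 2.77 + -1.94 * 8 = -12.7500.
Sigmoid: P = 1 / (1 + exp(12.7500)) = 0.0000.

0.0000


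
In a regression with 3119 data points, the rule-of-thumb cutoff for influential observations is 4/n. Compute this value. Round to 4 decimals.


Cook's distance cutoff = 4/n = 4/3119.
= 0.0013.

0.0013


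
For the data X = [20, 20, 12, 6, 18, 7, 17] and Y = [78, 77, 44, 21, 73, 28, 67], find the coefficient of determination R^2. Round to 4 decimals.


Fit the OLS line: b0 = -2.1446, b1 = 4.0301.
SSres = 19.2349.
SStot = 3485.7143.
R^2 = 1 - 19.2349/3485.7143 = 0.9945.

0.9945


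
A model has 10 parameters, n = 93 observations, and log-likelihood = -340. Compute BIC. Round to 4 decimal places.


k * ln(n) = 10 * ln(93) = 10 * 4.532599 = 45.325990.
-2 * loglik = -2 * (-340) = 680.
BIC = 45.325990 + 680 = 725.325990, which rounds to 725.3260.

725.3260


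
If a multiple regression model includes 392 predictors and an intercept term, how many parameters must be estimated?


Each predictor gets one coefficient, plus one intercept.
Total parameters = 392 + 1 = 393.

393


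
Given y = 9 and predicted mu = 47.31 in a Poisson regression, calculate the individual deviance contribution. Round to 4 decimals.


Compute y*ln(y/mu) = 9*ln(9/47.31) = 9*-1.659497 = -14.935473.
y - mu = -38.31.
D = 2*(-14.935473 - (-38.31)) = 46.749054, which rounds to 46.7491.

46.7491


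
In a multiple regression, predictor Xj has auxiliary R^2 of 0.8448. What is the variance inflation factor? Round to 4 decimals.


Using VIF = 1/(1 - R^2_j):
1 - 0.8448 = 0.1552.
VIF = 6.4433.

6.4433


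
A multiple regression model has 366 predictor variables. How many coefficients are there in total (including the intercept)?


Each predictor gets one coefficient, plus one intercept.
Total parameters = 366 + 1 = 367.

367


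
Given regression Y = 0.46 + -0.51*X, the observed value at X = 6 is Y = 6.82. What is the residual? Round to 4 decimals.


Fitted value at X = 6 is yhat = 0.46 + -0.51*6 = -2.6000.
Residual = 6.82 - -2.6000 = 9.4200.

9.4200


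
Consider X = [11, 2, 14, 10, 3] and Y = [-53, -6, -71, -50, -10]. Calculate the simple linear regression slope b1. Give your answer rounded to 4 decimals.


First compute the means: xbar = 8.0000, ybar = -38.0000.
Then S_xx = sum((xi - xbar)^2) = 110.0000.
S_xy = sum((xi - xbar)(yi - ybar)) = -599.0000.
b1 = S_xy / S_xx = -599.0000 / 110.0000 = -5.4455.

-5.4455


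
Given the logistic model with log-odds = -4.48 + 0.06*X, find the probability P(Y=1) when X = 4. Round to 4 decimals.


Linear predictor: z = -4.48 + 0.06 * 4 = -4.2400.
P = 1/(1 + exp(4.2400)) = 1/(1 + 69.4079) = 0.0142.

0.0142


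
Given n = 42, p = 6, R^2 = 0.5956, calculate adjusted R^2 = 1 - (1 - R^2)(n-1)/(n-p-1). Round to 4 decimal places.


Plug in: Adj R^2 = 1 - (1 - 0.5956) * 41/35.
= 1 - 0.4044 * 41/35
= 1 - 16.5804 / 35
= 1 - 0.4737 = 0.5263.

0.5263


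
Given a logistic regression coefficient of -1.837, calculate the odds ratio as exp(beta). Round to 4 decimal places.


The odds ratio is computed as:
OR = e^(-1.837) = 0.1593.

0.1593


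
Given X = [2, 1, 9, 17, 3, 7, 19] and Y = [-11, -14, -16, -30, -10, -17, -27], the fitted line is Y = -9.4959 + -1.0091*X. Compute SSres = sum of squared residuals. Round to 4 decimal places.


Predicted values from Y = -9.4959 + -1.0091*X.
Residuals: [0.5141, -3.4950, 2.5778, -3.3494, 2.5232, -0.4404, 1.6688].
SSres = 39.6882.

39.6882


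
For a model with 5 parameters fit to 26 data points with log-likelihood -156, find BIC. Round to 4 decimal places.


Compute k*ln(n) = 5*ln(26) = 5*3.258097 = 16.290485.
Then -2*loglik = 312.
BIC = 16.290485 + 312 = 328.290485, which rounds to 328.2905.

328.2905


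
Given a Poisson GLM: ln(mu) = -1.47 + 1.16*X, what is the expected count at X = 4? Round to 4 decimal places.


eta = -1.47 + 1.16 * 4 = 3.1700.
mu = exp(3.1700) = 23.8075.

23.8075


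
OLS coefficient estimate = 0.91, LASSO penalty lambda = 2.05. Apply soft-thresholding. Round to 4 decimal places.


Check: |0.91| = 0.91 vs lambda = 2.05.
Since |beta| <= lambda, the coefficient is set to 0.
Soft-thresholded coefficient = 0.0000.

0.0000


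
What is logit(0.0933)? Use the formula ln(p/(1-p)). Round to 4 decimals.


The odds are p/(1-p) = 0.0933 / 0.9067 = 0.1029.
logit(p) = ln(0.1029) = -2.2740.

-2.2740


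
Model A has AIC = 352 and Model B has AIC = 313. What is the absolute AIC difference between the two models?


|AIC_A - AIC_B| = |352 - 313| = 39.
Model B is preferred (lower AIC).

39


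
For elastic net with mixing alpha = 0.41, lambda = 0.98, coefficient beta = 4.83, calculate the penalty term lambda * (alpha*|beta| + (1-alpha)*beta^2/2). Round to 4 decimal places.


L1 component = 0.41 * |4.83| = 1.9803.
L2 component = 0.59 * 4.83^2 / 2 = 6.8820.
Penalty = 0.98 * (1.9803 + 6.8820) = 0.98 * 8.8623 = 8.6851.

8.6851


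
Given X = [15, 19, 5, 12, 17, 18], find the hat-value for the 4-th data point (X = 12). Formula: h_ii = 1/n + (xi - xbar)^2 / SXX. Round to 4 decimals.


Compute xbar = 14.3333 with n = 6 observations.
SXX = 135.3333.
Leverage = 1/6 + (12 - 14.3333)^2/135.3333 = 0.2069.

0.2069


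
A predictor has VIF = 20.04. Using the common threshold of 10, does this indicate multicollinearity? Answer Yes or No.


Check: VIF = 20.04 vs threshold = 10.
Since 20.04 >= 10, the answer is Yes.

Yes


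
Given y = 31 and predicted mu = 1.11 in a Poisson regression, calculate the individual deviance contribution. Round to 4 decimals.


First: ln(31/1.11) = 3.329627.
Then: 31 * 3.329627 = 103.218437.
y - mu = 31 - 1.11 = 29.89.
D = 2(103.218437 - 29.89) = 146.656874, which rounds to 146.6569.

146.6569


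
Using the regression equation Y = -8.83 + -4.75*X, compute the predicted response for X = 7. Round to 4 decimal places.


Predicted value:
Y = -8.83 + (-4.75)(7) = -8.83 + -33.2500 = -42.0800.

-42.0800


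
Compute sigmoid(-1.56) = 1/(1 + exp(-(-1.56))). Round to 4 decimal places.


exp(1.5600) = 4.7588.
1 + exp(-z) = 5.7588.
sigmoid = 1/5.7588 = 0.1736.

0.1736


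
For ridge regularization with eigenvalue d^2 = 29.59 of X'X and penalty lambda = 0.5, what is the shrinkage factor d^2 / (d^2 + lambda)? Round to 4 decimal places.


d^2 + lambda = 29.59 + 0.5 = 30.0900.
Shrinkage factor = 29.59/30.0900 = 0.9834.

0.9834


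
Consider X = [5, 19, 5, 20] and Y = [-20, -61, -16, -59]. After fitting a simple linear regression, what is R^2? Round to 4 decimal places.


Fit the OLS line: b0 = -3.6595, b1 = -2.8849.
SSres = 19.9597.
SStot = 1774.0000.
R^2 = 1 - 19.9597/1774.0000 = 0.9887.

0.9887


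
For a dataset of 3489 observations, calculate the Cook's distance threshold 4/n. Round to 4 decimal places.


The threshold is 4/n.
4/3489 = 0.0011.

0.0011


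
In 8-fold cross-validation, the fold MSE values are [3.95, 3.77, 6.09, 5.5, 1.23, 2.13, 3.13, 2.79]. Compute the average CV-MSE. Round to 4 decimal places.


Add all fold MSEs: 28.5900.
Divide by k = 8: 28.5900/8 = 3.5738.

3.5738


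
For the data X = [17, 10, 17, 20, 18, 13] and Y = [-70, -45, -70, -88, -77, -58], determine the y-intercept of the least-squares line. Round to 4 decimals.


Compute b1 = -4.0399 from the OLS formula.
With xbar = 15.8333 and ybar = -68.0000, the intercept is:
b0 = -68.0000 - -4.0399 * 15.8333 = -4.0349.

-4.0349


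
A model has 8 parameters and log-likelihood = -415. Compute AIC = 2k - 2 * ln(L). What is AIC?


AIC = 2k - 2*loglik = 2(8) - 2(-415).
= 16 + 830 = 846.

846


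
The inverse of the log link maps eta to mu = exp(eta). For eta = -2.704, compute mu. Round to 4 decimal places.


mu = exp(eta) = exp(-2.704).
= 0.0669.

0.0669


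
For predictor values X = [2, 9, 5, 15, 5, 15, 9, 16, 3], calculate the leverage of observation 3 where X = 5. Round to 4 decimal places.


Compute xbar = 8.7778 with n = 9 observations.
SXX = 237.5556.
Leverage = 1/9 + (5 - 8.7778)^2/237.5556 = 0.1712.

0.1712


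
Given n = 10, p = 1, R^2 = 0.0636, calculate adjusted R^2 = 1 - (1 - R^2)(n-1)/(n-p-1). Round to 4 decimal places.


Using the formula:
(1 - 0.0636) = 0.9364.
Multiply by 9/8: 0.9364 * 9 = 8.4276, then 8.4276 / 8 = 1.0535.
Adj R^2 = 1 - 1.0535 = -0.0535.

-0.0535


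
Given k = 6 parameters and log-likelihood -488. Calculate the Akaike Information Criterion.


AIC = 2*6 - 2*(-488).
= 12 + 976 = 988.

988


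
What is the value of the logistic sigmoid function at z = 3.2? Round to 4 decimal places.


First, exp(-3.2000) = 0.0408.
Then sigma(z) = 1/(1 + 0.0408) = 0.9608.

0.9608


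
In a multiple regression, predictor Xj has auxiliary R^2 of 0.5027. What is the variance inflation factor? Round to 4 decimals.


Using VIF = 1/(1 - R^2_j):
1 - 0.5027 = 0.4973.
VIF = 2.0109.

2.0109


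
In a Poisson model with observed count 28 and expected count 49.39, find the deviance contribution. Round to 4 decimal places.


Compute y*ln(y/mu) = 28*ln(28/49.39) = 28*-0.567543 = -15.891204.
y - mu = -21.39.
D = 2*(-15.891204 - (-21.39)) = 10.997592, which rounds to 10.9976.

10.9976


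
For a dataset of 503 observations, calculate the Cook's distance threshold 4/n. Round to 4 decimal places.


The threshold is 4/n.
4/503 = 0.0080.

0.0080


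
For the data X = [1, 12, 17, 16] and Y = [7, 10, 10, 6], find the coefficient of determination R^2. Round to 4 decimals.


The fitted line is Y = 7.2857 + 0.0839*X.
SSres = 11.6180, SStot = 12.7500.
R^2 = 1 - SSres/SStot = 0.0888.

0.0888


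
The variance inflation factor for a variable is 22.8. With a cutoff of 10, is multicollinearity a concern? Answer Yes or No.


Compare VIF = 22.8 to the threshold of 10.
22.8 >= 10, so the answer is Yes.

Yes


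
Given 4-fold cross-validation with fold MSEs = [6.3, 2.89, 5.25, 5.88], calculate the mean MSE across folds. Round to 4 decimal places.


Total MSE across folds = 20.3200.
CV-MSE = 20.3200/4 = 5.0800.

5.0800


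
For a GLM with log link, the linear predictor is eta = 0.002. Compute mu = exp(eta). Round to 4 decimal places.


mu = exp(eta) = exp(0.002).
= 1.0020.

1.0020


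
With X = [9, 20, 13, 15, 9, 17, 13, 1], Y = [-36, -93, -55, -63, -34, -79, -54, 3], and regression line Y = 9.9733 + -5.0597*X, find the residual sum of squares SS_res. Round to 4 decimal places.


Compute predicted values, then residuals = yi - yhat_i.
Residuals: [-0.4360, -1.7793, 0.8028, 2.9222, 1.5640, -2.9584, 1.8028, -1.9136].
SSres = sum(residual^2) = 30.6499.

30.6499


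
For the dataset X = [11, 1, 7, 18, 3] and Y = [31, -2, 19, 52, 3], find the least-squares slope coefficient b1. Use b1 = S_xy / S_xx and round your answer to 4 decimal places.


The sample means are xbar = 8.0000 and ybar = 20.6000.
Compute S_xx = 184.0000 and S_xy = 593.0000.
Slope b1 = S_xy / S_xx = 593.0000 / 184.0000 = 3.2228.

3.2228


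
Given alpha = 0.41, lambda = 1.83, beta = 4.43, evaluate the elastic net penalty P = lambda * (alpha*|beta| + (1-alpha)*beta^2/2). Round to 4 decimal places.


L1 component = 0.41 * |4.43| = 1.8163.
L2 component = 0.59 * 4.43^2 / 2 = 5.7893.
Penalty = 1.83 * (1.8163 + 5.7893) = 1.83 * 7.6056 = 13.9183.

13.9183


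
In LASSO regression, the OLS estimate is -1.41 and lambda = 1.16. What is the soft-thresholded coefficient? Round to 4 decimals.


|beta_OLS| = 1.41.
lambda = 1.16.
Since |beta| > lambda, coefficient = sign(beta)*(|beta| - lambda) = -0.2500.
Result = -0.2500.

-0.2500


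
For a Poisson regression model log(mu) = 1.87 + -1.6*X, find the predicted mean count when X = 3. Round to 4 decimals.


Compute eta = 1.87 + -1.6 * 3 = -2.9300.
Apply inverse link: mu = e^-2.9300 = 0.0534.

0.0534


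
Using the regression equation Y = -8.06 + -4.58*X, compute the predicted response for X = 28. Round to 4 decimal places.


Predicted value:
Y = -8.06 + (-4.58)(28) = -8.06 + -128.2400 = -136.3000.

-136.3000


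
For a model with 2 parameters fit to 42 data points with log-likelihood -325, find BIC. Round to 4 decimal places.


Compute k*ln(n) = 2*ln(42) = 2*3.737670 = 7.475340.
Then -2*loglik = 650.
BIC = 7.475340 + 650 = 657.475340, which rounds to 657.4753.

657.4753


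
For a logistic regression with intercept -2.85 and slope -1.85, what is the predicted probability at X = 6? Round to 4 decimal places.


z = -2.85 + -1.85 * 6 = -13.9500.
Sigmoid: P = 1 / (1 + exp(13.9500)) = 0.0000.

0.0000


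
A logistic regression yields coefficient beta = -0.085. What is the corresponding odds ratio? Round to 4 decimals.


The odds ratio is computed as:
OR = e^(-0.085) = 0.9185.

0.9185


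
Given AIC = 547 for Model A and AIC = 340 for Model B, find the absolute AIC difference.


|AIC_A - AIC_B| = |547 - 340| = 207.
Model B is preferred (lower AIC).

207


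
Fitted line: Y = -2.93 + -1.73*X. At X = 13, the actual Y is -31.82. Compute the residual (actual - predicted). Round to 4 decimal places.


Compute yhat = -2.93 + (-1.73)(13) = -25.4200.
Residual = actual - predicted = -31.82 - -25.4200 = -6.4000.

-6.4000


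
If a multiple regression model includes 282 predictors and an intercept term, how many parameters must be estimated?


Including the intercept, the model has 282 predictor coefficients + 1 intercept.
Total = 283.

283


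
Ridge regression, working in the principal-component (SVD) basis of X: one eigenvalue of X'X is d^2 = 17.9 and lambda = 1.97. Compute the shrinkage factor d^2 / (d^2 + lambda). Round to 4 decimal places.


d^2 + lambda = 17.9 + 1.97 = 19.8700.
Shrinkage factor = 17.9/19.8700 = 0.9009.

0.9009


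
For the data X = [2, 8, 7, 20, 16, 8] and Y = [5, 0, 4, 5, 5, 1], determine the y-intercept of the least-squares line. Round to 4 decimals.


Compute b1 = 0.1045 from the OLS formula.
With xbar = 10.1667 and ybar = 3.3333, the intercept is:
b0 = 3.3333 - 0.1045 * 10.1667 = 2.2706.

2.2706


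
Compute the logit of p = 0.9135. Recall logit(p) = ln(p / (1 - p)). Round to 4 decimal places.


1 - p = 0.0865.
p/(1-p) = 10.5607.
logit = ln(10.5607) = 2.3571.

2.3571


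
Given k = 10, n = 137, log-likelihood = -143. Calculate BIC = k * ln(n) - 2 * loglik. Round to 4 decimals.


k * ln(n) = 10 * ln(137) = 10 * 4.919981 = 49.199810.
-2 * loglik = -2 * (-143) = 286.
BIC = 49.199810 + 286 = 335.199810, which rounds to 335.1998.

335.1998


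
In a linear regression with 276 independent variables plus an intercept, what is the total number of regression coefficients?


Including the intercept, the model has 276 predictor coefficients + 1 intercept.
Total = 277.

277


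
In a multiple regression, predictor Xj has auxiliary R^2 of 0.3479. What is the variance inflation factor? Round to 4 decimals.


VIF = 1 / (1 - 0.3479).
= 1 / 0.6521 = 1.5335.

1.5335


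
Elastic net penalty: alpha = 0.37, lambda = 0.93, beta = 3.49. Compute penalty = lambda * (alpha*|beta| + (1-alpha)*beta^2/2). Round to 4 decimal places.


alpha * |beta| = 0.37 * 3.49 = 1.2913.
(1-alpha) * beta^2/2 = 0.63 * 12.1801/2 = 3.8367.
Total = 0.93 * (1.2913 + 3.8367) = 4.7691.

4.7691


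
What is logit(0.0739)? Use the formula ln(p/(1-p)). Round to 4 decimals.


1 - p = 0.9261.
p/(1-p) = 0.0798.
logit = ln(0.0798) = -2.5283.

-2.5283


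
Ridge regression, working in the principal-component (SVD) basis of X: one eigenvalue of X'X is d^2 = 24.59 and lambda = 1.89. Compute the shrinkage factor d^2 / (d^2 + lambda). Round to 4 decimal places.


Denominator = d^2 + lambda = 24.59 + 1.89 = 26.4800.
Shrinkage = 24.59 / 26.4800 = 0.9286.

0.9286


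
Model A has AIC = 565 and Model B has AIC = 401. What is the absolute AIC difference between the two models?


Compute |565 - 401| = 164.
Model B has the smaller AIC.

164


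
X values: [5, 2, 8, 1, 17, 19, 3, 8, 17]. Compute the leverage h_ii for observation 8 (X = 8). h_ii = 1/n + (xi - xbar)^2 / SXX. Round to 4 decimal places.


Mean of X: xbar = 8.8889.
SXX = 394.8889.
For X = 8: h = 1/9 + (8 - 8.8889)^2/394.8889 = 0.1131.

0.1131


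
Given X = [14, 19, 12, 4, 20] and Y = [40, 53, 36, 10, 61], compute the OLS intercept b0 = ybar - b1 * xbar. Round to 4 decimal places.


First find the slope: b1 = 3.0279.
Means: xbar = 13.8000, ybar = 40.0000.
b0 = ybar - b1 * xbar = 40.0000 - 3.0279 * 13.8000 = -1.7852.

-1.7852


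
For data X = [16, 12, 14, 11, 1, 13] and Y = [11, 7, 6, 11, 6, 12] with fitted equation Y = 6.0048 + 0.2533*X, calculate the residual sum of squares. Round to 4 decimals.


For each point, residual = actual - predicted.
Residuals: [0.9424, -2.0444, -3.5510, 2.2089, -0.2581, 2.7023].
Sum of squared residuals = 29.9256.

29.9256


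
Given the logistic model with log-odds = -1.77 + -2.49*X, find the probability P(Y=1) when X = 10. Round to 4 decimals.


Compute z = -1.77 + (-2.49)(10) = -26.6700.
exp(-z) = 382502107499.3334.
P = 1/(1 + 382502107499.3334) = 0.0000.

0.0000


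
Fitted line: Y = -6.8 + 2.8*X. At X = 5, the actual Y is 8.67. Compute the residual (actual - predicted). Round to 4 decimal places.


Fitted value at X = 5 is yhat = -6.8 + 2.8*5 = 7.2000.
Residual = 8.67 - 7.2000 = 1.4700.

1.4700


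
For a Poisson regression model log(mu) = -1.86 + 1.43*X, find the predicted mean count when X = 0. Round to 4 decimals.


Linear predictor: eta = -1.86 + (1.43)(0) = -1.8600.
Expected count: mu = exp(-1.8600) = 0.1557.

0.1557


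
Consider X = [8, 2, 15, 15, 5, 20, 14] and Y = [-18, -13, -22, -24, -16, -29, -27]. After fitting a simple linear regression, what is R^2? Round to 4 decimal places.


Fit the OLS line: b0 = -11.4140, b1 = -0.8747.
SSres = 18.1161.
SStot = 207.4286.
R^2 = 1 - 18.1161/207.4286 = 0.9127.

0.9127


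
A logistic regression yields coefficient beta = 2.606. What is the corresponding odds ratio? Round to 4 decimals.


Odds ratio = exp(beta) = exp(2.606).
= 13.5448.

13.5448


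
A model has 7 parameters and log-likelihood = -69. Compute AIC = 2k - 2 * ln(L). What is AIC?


AIC = 2k - 2*loglik = 2(7) - 2(-69).
= 14 + 138 = 152.

152


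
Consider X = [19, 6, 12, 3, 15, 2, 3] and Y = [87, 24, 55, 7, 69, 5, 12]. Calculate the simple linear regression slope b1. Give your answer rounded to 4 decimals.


The sample means are xbar = 8.5714 and ybar = 37.0000.
Compute S_xx = 273.7143 and S_xy = 1339.0000.
Slope b1 = S_xy / S_xx = 1339.0000 / 273.7143 = 4.8920.

4.8920


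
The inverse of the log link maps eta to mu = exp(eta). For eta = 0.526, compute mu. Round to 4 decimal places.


mu = exp(eta) = exp(0.526).
= 1.6922.

1.6922


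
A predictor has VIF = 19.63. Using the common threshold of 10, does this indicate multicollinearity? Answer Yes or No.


Compare VIF = 19.63 to the threshold of 10.
19.63 >= 10, so the answer is Yes.

Yes


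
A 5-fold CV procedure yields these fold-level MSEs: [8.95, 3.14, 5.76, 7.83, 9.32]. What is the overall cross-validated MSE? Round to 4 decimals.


Add all fold MSEs: 35.0000.
Divide by k = 5: 35.0000/5 = 7.0000.

7.0000


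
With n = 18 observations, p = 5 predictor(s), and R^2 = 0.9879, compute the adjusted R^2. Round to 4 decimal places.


Plug in: Adj R^2 = 1 - (1 - 0.9879) * 17/12.
= 1 - 0.0121 * 17/12
= 1 - 0.2057 / 12
= 1 - 0.0171 = 0.9829.

0.9829


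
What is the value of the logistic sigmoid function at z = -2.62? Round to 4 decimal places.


Compute exp(2.6200) = 13.7357.
Sigmoid = 1 / (1 + 13.7357) = 1 / 14.7357 = 0.0679.

0.0679


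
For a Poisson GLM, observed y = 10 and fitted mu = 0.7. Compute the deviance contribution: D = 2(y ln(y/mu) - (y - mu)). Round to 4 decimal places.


Compute y*ln(y/mu) = 10*ln(10/0.7) = 10*2.659260 = 26.592600.
y - mu = 9.3.
D = 2*(26.592600 - (9.3)) = 34.585200, which rounds to 34.5852.

34.5852


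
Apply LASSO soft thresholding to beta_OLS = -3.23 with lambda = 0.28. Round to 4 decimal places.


Absolute value: |-3.23| = 3.23.
Compare to lambda = 0.28.
Since |beta| > lambda, coefficient = sign(beta)*(|beta| - lambda) = -2.9500.

-2.9500


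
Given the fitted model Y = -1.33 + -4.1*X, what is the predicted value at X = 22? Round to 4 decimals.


Substitute X = 22 into the equation:
Y = -1.33 + -4.1 * 22 = -1.33 + -90.2000 = -91.5300.

-91.5300


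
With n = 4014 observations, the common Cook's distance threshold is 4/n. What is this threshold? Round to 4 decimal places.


Cook's distance cutoff = 4/n = 4/4014.
= 0.0010.

0.0010


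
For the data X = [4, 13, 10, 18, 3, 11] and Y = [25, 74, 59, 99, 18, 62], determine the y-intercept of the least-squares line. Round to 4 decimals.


The slope is b1 = 5.3903.
Sample means are xbar = 9.8333 and ybar = 56.1667.
Intercept: b0 = 56.1667 - (5.3903)(9.8333) = 3.1616.

3.1616


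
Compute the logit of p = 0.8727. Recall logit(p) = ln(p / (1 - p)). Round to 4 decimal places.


The odds are p/(1-p) = 0.8727 / 0.1273 = 6.8555.
logit(p) = ln(6.8555) = 1.9250.

1.9250


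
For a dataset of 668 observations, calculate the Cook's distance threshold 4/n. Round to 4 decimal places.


Cook's distance cutoff = 4/n = 4/668.
= 0.0060.

0.0060


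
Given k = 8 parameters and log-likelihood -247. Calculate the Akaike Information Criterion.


AIC = 2*8 - 2*(-247).
= 16 + 494 = 510.

510


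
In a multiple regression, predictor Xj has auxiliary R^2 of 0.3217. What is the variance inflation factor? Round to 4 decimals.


VIF = 1 / (1 - 0.3217).
= 1 / 0.6783 = 1.4743.

1.4743


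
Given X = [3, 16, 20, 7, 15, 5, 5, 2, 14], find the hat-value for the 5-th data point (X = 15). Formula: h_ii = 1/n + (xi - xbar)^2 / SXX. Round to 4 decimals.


Mean of X: xbar = 9.6667.
SXX = 348.0000.
For X = 15: h = 1/9 + (15 - 9.6667)^2/348.0000 = 0.1928.

0.1928


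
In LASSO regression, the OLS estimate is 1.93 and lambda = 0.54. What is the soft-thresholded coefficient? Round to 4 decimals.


|beta_OLS| = 1.93.
lambda = 0.54.
Since |beta| > lambda, coefficient = sign(beta)*(|beta| - lambda) = 1.3900.
Result = 1.3900.

1.3900


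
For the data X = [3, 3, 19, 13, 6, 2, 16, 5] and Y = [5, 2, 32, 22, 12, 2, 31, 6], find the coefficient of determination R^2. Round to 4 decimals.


Fit the OLS line: b0 = -1.7503, b1 = 1.8806.
SSres = 25.1133.
SStot = 1114.0000.
R^2 = 1 - 25.1133/1114.0000 = 0.9775.

0.9775


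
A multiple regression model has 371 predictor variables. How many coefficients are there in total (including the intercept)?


Total coefficients = number of predictors + 1 (for the intercept).
= 371 + 1 = 372.

372


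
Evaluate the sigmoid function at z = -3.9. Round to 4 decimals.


Compute exp(3.9000) = 49.4024.
Sigmoid = 1 / (1 + 49.4024) = 1 / 50.4024 = 0.0198.

0.0198


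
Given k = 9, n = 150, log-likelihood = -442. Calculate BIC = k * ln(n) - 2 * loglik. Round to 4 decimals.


k * ln(n) = 9 * ln(150) = 9 * 5.010635 = 45.095715.
-2 * loglik = -2 * (-442) = 884.
BIC = 45.095715 + 884 = 929.095715, which rounds to 929.0957.

929.0957


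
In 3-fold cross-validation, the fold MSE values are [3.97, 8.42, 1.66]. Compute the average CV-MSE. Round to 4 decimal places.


Add all fold MSEs: 14.0500.
Divide by k = 3: 14.0500/3 = 4.6833.

4.6833


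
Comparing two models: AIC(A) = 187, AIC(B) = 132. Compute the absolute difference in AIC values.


|AIC_A - AIC_B| = |187 - 132| = 55.
Model B is preferred (lower AIC).

55
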